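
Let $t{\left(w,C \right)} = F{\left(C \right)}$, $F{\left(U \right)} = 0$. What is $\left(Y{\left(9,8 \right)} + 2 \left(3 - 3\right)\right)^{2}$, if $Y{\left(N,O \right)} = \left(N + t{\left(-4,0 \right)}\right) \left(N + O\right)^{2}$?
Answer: $6765201$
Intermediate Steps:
$t{\left(w,C \right)} = 0$
$Y{\left(N,O \right)} = N \left(N + O\right)^{2}$ ($Y{\left(N,O \right)} = \left(N + 0\right) \left(N + O\right)^{2} = N \left(N + O\right)^{2}$)
$\left(Y{\left(9,8 \right)} + 2 \left(3 - 3\right)\right)^{2} = \left(9 \left(9 + 8\right)^{2} + 2 \left(3 - 3\right)\right)^{2} = \left(9 \cdot 17^{2} + 2 \cdot 0\right)^{2} = \left(9 \cdot 289 + 0\right)^{2} = \left(2601 + 0\right)^{2} = 2601^{2} = 6765201$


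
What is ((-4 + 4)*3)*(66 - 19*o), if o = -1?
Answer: 0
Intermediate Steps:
((-4 + 4)*3)*(66 - 19*o) = ((-4 + 4)*3)*(66 - 19*(-1)) = (0*3)*(66 + 19) = 0*85 = 0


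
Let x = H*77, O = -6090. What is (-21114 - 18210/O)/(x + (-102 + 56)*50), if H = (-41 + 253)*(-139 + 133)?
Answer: 4285535/20349532 ≈ 0.21060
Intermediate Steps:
H = -1272 (H = 212*(-6) = -1272)
x = -97944 (x = -1272*77 = -97944)
(-21114 - 18210/O)/(x + (-102 + 56)*50) = (-21114 - 18210/(-6090))/(-97944 + (-102 + 56)*50) = (-21114 - 18210*(-1/6090))/(-97944 - 46*50) = (-21114 + 607/203)/(-97944 - 2300) = -4285535/203/(-100244) = -4285535/203*(-1/100244) = 4285535/20349532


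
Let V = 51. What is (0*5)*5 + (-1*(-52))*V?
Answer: 2652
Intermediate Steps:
(0*5)*5 + (-1*(-52))*V = (0*5)*5 - 1*(-52)*51 = 0*5 + 52*51 = 0 + 2652 = 2652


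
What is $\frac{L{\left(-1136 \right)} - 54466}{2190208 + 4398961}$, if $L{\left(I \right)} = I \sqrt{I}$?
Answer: $- \frac{54466}{6589169} - \frac{4544 i \sqrt{71}}{6589169} \approx -0.008266 - 0.0058108 i$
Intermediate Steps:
$L{\left(I \right)} = I^{\frac{3}{2}}$
$\frac{L{\left(-1136 \right)} - 54466}{2190208 + 4398961} = \frac{\left(-1136\right)^{\frac{3}{2}} - 54466}{2190208 + 4398961} = \frac{- 4544 i \sqrt{71} - 54466}{6589169} = \left(-54466 - 4544 i \sqrt{71}\right) \frac{1}{6589169} = - \frac{54466}{6589169} - \frac{4544 i \sqrt{71}}{6589169}$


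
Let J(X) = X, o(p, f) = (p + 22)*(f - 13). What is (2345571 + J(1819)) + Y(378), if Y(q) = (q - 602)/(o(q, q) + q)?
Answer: 171803126598/73189 ≈ 2.3474e+6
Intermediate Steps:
o(p, f) = (-13 + f)*(22 + p) (o(p, f) = (22 + p)*(-13 + f) = (-13 + f)*(22 + p))
Y(q) = (-602 + q)/(-286 + q² + 10*q) (Y(q) = (q - 602)/((-286 - 13*q + 22*q + q*q) + q) = (-602 + q)/((-286 - 13*q + 22*q + q²) + q) = (-602 + q)/((-286 + q² + 9*q) + q) = (-602 + q)/(-286 + q² + 10*q))
(2345571 + J(1819)) + Y(378) = (2345571 + 1819) + (-602 + 378)/(-286 + 378² + 10*378) = 2347390 - 224/(-286 + 142884 + 3780) = 2347390 - 224/146378 = 2347390 + (1/146378)*(-224) = 2347390 - 112/73189 = 171803126598/73189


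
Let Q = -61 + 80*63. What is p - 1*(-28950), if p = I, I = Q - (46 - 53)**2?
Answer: 33880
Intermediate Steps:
Q = 4979 (Q = -61 + 5040 = 4979)
I = 4930 (I = 4979 - (46 - 53)**2 = 4979 - 1*(-7)**2 = 4979 - 1*49 = 4979 - 49 = 4930)
p = 4930
p - 1*(-28950) = 4930 - 1*(-28950) = 4930 + 28950 = 33880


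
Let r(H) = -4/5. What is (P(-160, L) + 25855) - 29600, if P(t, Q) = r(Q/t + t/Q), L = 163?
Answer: -18729/5 ≈ -3745.8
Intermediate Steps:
r(H) = -4/5 (r(H) = -4*1/5 = -4/5)
P(t, Q) = -4/5
(P(-160, L) + 25855) - 29600 = (-4/5 + 25855) - 29600 = 129271/5 - 29600 = -18729/5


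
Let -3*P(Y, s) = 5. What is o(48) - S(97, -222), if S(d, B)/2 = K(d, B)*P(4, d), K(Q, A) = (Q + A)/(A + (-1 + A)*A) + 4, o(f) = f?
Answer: 4533503/73926 ≈ 61.325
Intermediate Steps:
P(Y, s) = -5/3 (P(Y, s) = -⅓*5 = -5/3)
K(Q, A) = 4 + (A + Q)/(A + A*(-1 + A)) (K(Q, A) = (A + Q)/(A + A*(-1 + A)) + 4 = 4 + (A + Q)/(A + A*(-1 + A)))
S(d, B) = -40/3 - 10/(3*B) - 10*d/(3*B²) (S(d, B) = 2*((4 + 1/B + d/B²)*(-5/3)) = 2*(-20/3 - 5/(3*B) - 5*d/(3*B²)) = -40/3 - 10/(3*B) - 10*d/(3*B²))
o(48) - S(97, -222) = 48 - 10*(-1*(-222) - 1*97 - 4*(-222)²)/(3*(-222)²) = 48 - 10*(222 - 97 - 4*49284)/(3*49284) = 48 - 10*(222 - 97 - 197136)/(3*49284) = 48 - 10*(-197011)/(3*49284) = 48 - 1*(-985055/73926) = 48 + 985055/73926 = 4533503/73926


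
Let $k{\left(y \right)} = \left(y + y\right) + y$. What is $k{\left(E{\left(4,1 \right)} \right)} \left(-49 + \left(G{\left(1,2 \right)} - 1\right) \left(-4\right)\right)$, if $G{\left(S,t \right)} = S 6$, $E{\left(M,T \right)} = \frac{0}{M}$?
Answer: $0$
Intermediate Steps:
$E{\left(M,T \right)} = 0$
$G{\left(S,t \right)} = 6 S$
$k{\left(y \right)} = 3 y$ ($k{\left(y \right)} = 2 y + y = 3 y$)
$k{\left(E{\left(4,1 \right)} \right)} \left(-49 + \left(G{\left(1,2 \right)} - 1\right) \left(-4\right)\right) = 3 \cdot 0 \left(-49 + \left(6 \cdot 1 - 1\right) \left(-4\right)\right) = 0 \left(-49 + \left(6 - 1\right) \left(-4\right)\right) = 0 \left(-49 + 5 \left(-4\right)\right) = 0 \left(-49 - 20\right) = 0 \left(-69\right) = 0$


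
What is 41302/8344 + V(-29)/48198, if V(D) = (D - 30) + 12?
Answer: 497570407/100541028 ≈ 4.9489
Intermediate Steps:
V(D) = -18 + D (V(D) = (-30 + D) + 12 = -18 + D)
41302/8344 + V(-29)/48198 = 41302/8344 + (-18 - 29)/48198 = 41302*(1/8344) - 47*1/48198 = 20651/4172 - 47/48198 = 497570407/100541028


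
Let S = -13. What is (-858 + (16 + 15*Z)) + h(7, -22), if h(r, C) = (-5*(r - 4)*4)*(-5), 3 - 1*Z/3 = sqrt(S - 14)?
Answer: -407 - 135*I*sqrt(3) ≈ -407.0 - 233.83*I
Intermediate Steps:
Z = 9 - 9*I*sqrt(3) (Z = 9 - 3*sqrt(-13 - 14) = 9 - 9*I*sqrt(3) ≈ 9.0 - 15.588*I)
h(r, C) = -400 + 100*r (h(r, C) = (-5*(-4 + r)*4)*(-5) = ((20 - 5*r)*4)*(-5) = (80 - 20*r)*(-5) = -400 + 100*r)
(-858 + (16 + 15*Z)) + h(7, -22) = (-858 + (16 + 15*(9 - 9*I*sqrt(3)))) + (-400 + 100*7) = (-858 + (16 + (135 - 135*I*sqrt(3)))) + (-400 + 700) = (-858 + (151 - 135*I*sqrt(3))) + 300 = (-707 - 135*I*sqrt(3)) + 300 = -407 - 135*I*sqrt(3)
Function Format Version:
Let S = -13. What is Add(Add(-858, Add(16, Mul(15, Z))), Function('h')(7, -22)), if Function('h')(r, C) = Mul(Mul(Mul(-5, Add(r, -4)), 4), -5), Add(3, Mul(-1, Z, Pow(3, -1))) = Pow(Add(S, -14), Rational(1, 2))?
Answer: Add(-407, Mul(-135, I, Pow(3, Rational(1, 2)))) ≈ Add(-407.00, Mul(-233.83, I))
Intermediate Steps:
Z = Add(9, Mul(-9, I, Pow(3, Rational(1, 2)))) (Z = Add(9, Mul(-3, Pow(Add(-13, -14), Rational(1, 2)))) = Add(9, Mul(-3, Pow(-27, Rational(1, 2)))) = Add(9, Mul(-3, Mul(3, I, Pow(3, Rational(1, 2))))) = Add(9, Mul(-9, I, Pow(3, Rational(1, 2)))) ≈ Add(9.0000, Mul(-15.588, I)))
Function('h')(r, C) = Add(-400, Mul(100, r)) (Function('h')(r, C) = Mul(Mul(Mul(-5, Add(-4, r)), 4), -5) = Mul(Mul(Add(20, Mul(-5, r)), 4), -5) = Mul(Add(80, Mul(-20, r)), -5) = Add(-400, Mul(100, r)))
Add(Add(-858, Add(16, Mul(15, Z))), Function('h')(7, -22)) = Add(Add(-858, Add(16, Mul(15, Add(9, Mul(-9, I, Pow(3, Rational(1, 2))))))), Add(-400, Mul(100, 7))) = Add(Add(-858, Add(16, Add(135, Mul(-135, I, Pow(3, Rational(1, 2)))))), Add(-400, 700)) = Add(Add(-858, Add(151, Mul(-135, I, Pow(3, Rational(1, 2))))), 300) = Add(Add(-707, Mul(-135, I, Pow(3, Rational(1, 2)))), 300) = Add(-407, Mul(-135, I, Pow(3, Rational(1, 2))))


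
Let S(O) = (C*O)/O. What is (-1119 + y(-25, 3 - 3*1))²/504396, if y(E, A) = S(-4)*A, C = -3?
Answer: 139129/56044 ≈ 2.4825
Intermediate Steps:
S(O) = -3 (S(O) = (-3*O)/O = -3)
y(E, A) = -3*A
(-1119 + y(-25, 3 - 3*1))²/504396 = (-1119 - 3*(3 - 3*1))²/504396 = (-1119 - 3*(3 - 3))²*(1/504396) = (-1119 - 3*0)²*(1/504396) = (-1119 + 0)²*(1/504396) = (-1119)²*(1/504396) = 1252161*(1/504396) = 139129/56044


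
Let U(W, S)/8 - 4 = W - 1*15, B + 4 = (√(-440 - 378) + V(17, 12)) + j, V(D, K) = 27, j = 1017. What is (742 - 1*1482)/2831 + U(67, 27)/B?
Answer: 259015100/1532162679 - 224*I*√818/541209 ≈ 0.16905 - 0.011837*I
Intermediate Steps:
B = 1040 + I*√818 (B = -4 + ((√(-440 - 378) + 27) + 1017) = -4 + ((√(-818) + 27) + 1017) = -4 + ((I*√818 + 27) + 1017) = -4 + ((27 + I*√818) + 1017) = -4 + (1044 + I*√818) = 1040 + I*√818 ≈ 1040.0 + 28.601*I)
U(W, S) = -88 + 8*W (U(W, S) = 32 + 8*(W - 1*15) = 32 + 8*(W - 15) = 32 + 8*(-15 + W) = 32 + (-120 + 8*W) = -88 + 8*W)
(742 - 1*1482)/2831 + U(67, 27)/B = (742 - 1*1482)/2831 + (-88 + 8*67)/(1040 + I*√818) = (742 - 1482)*(1/2831) + (-88 + 536)/(1040 + I*√818) = -740*1/2831 + 448/(1040 + I*√818) = -740/2831 + 448/(1040 + I*√818)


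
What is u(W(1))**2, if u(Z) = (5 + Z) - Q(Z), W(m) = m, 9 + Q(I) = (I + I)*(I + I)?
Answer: 121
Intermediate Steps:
Q(I) = -9 + 4*I**2 (Q(I) = -9 + (I + I)*(I + I) = -9 + (2*I)*(2*I) = -9 + 4*I**2)
u(Z) = 14 + Z - 4*Z**2 (u(Z) = (5 + Z) - (-9 + 4*Z**2) = (5 + Z) + (9 - 4*Z**2) = 14 + Z - 4*Z**2)
u(W(1))**2 = (14 + 1 - 4*1**2)**2 = (14 + 1 - 4*1)**2 = (14 + 1 - 4)**2 = 11**2 = 121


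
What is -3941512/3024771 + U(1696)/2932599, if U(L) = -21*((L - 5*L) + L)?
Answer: -3745227805960/2956813469943 ≈ -1.2666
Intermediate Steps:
U(L) = 63*L (U(L) = -21*(-4*L + L) = -(-63)*L = 63*L)
-3941512/3024771 + U(1696)/2932599 = -3941512/3024771 + (63*1696)/2932599 = -3941512*1/3024771 + 106848*(1/2932599) = -3941512/3024771 + 35616/977533 = -3745227805960/2956813469943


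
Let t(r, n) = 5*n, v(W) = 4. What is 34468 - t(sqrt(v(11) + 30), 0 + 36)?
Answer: 34288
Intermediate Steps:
34468 - t(sqrt(v(11) + 30), 0 + 36) = 34468 - 5*(0 + 36) = 34468 - 5*36 = 34468 - 1*180 = 34468 - 180 = 34288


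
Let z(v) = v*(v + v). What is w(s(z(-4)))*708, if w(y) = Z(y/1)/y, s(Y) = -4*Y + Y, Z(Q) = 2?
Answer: -59/4 ≈ -14.750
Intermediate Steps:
z(v) = 2*v² (z(v) = v*(2*v) = 2*v²)
s(Y) = -3*Y
w(y) = 2/y
w(s(z(-4)))*708 = (2/((-6*(-4)²)))*708 = (2/((-6*16)))*708 = (2/((-3*32)))*708 = (2/(-96))*708 = (2*(-1/96))*708 = -1/48*708 = -59/4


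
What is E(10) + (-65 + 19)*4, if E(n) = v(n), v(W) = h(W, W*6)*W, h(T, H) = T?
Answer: -84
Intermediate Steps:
v(W) = W² (v(W) = W*W = W²)
E(n) = n²
E(10) + (-65 + 19)*4 = 10² + (-65 + 19)*4 = 100 - 46*4 = 100 - 184 = -84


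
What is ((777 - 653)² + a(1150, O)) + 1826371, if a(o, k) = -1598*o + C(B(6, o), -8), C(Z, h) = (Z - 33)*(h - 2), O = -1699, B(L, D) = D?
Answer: -7123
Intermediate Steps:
C(Z, h) = (-33 + Z)*(-2 + h)
a(o, k) = 330 - 1608*o (a(o, k) = -1598*o + (66 - 33*(-8) - 2*o + o*(-8)) = -1598*o + (66 + 264 - 2*o - 8*o) = -1598*o + (330 - 10*o) = 330 - 1608*o)
((777 - 653)² + a(1150, O)) + 1826371 = ((777 - 653)² + (330 - 1608*1150)) + 1826371 = (124² + (330 - 1849200)) + 1826371 = (15376 - 1848870) + 1826371 = -1833494 + 1826371 = -7123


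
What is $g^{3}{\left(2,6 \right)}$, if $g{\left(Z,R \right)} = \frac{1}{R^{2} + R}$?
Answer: $\frac{1}{74088} \approx 1.3497 \cdot 10^{-5}$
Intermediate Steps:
$g{\left(Z,R \right)} = \frac{1}{R + R^{2}}$
$g^{3}{\left(2,6 \right)} = \left(\frac{1}{6 \left(1 + 6\right)}\right)^{3} = \left(\frac{1}{6 \cdot 7}\right)^{3} = \left(\frac{1}{6} \cdot \frac{1}{7}\right)^{3} = \left(\frac{1}{42}\right)^{3} = \frac{1}{74088}$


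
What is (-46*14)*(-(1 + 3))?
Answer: 2576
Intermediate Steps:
(-46*14)*(-(1 + 3)) = -(-644)*4 = -644*(-4) = 2576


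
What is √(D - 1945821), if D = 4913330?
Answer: √2967509 ≈ 1722.6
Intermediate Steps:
√(D - 1945821) = √(4913330 - 1945821) = √2967509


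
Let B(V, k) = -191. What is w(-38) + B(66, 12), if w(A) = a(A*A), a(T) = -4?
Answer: -195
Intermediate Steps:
w(A) = -4
w(-38) + B(66, 12) = -4 - 191 = -195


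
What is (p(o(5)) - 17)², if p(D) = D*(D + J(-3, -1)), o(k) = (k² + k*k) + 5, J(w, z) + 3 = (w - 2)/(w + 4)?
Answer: 6594624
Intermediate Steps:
J(w, z) = -3 + (-2 + w)/(4 + w) (J(w, z) = -3 + (w - 2)/(w + 4) = -3 + (-2 + w)/(4 + w))
o(k) = 5 + 2*k² (o(k) = (k² + k²) + 5 = 2*k² + 5 = 5 + 2*k²)
p(D) = D*(-8 + D) (p(D) = D*(D + 2*(-7 - 1*(-3))/(4 - 3)) = D*(D + 2*(-7 + 3)/1) = D*(D + 2*1*(-4)) = D*(D - 8) = D*(-8 + D))
(p(o(5)) - 17)² = ((5 + 2*5²)*(-8 + (5 + 2*5²)) - 17)² = ((5 + 2*25)*(-8 + (5 + 2*25)) - 17)² = ((5 + 50)*(-8 + (5 + 50)) - 17)² = (55*(-8 + 55) - 17)² = (55*47 - 17)² = (2585 - 17)² = 2568² = 6594624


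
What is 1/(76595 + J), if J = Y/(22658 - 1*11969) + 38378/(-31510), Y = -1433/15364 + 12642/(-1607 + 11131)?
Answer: 267849809889060/20515629988339635497 ≈ 1.3056e-5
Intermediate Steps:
Y = 45145949/36581684 (Y = -1433*1/15364 + 12642/9524 = -1433/15364 + 12642*(1/9524) = -1433/15364 + 6321/4762 = 45145949/36581684 ≈ 1.2341)
J = -326200112915203/267849809889060 (J = 45145949/(36581684*(22658 - 1*11969)) + 38378/(-31510) = 45145949/(36581684*(22658 - 11969)) + 38378*(-1/31510) = (45145949/36581684)/10689 - 19189/15755 = (45145949/36581684)*(1/10689) - 19189/15755 = 45145949/391021620276 - 19189/15755 = -326200112915203/267849809889060 ≈ -1.2178)
1/(76595 + J) = 1/(76595 - 326200112915203/267849809889060) = 1/(20515629988339635497/267849809889060) = 267849809889060/20515629988339635497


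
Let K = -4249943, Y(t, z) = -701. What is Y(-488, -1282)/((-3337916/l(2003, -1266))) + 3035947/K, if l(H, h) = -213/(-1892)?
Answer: -19172394065988025/26839822581786896 ≈ -0.71433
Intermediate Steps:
l(H, h) = 213/1892 (l(H, h) = -213*(-1/1892) = 213/1892)
Y(-488, -1282)/((-3337916/l(2003, -1266))) + 3035947/K = -701/((-3337916/213/1892)) + 3035947/(-4249943) = -701/((-3337916*1892/213)) + 3035947*(-1/4249943) = -701/(-6315337072/213) - 3035947/4249943 = -701*(-213/6315337072) - 3035947/4249943 = 149313/6315337072 - 3035947/4249943 = -19172394065988025/26839822581786896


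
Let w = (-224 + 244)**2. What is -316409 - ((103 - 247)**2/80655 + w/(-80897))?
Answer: -688163496006669/2174915845 ≈ -3.1641e+5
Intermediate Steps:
w = 400 (w = 20**2 = 400)
-316409 - ((103 - 247)**2/80655 + w/(-80897)) = -316409 - ((103 - 247)**2/80655 + 400/(-80897)) = -316409 - ((-144)**2*(1/80655) + 400*(-1/80897)) = -316409 - (20736*(1/80655) - 400/80897) = -316409 - (6912/26885 - 400/80897) = -316409 - 1*548406064/2174915845 = -316409 - 548406064/2174915845 = -688163496006669/2174915845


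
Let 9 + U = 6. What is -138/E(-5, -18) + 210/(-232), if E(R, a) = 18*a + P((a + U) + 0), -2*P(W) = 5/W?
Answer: -755979/1577948 ≈ -0.47909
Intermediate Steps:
U = -3 (U = -9 + 6 = -3)
P(W) = -5/(2*W)
E(R, a) = 18*a - 5/(2*(-3 + a)) (E(R, a) = 18*a - 5/(2*((a - 3) + 0)) = 18*a - 5/(2*((-3 + a) + 0)) = 18*a - 5/(2*(-3 + a)))
-138/E(-5, -18) + 210/(-232) = -138*2*(-3 - 18)/(-5 + 36*(-18)*(-3 - 18)) + 210/(-232) = -138*(-42/(-5 + 36*(-18)*(-21))) + 210*(-1/232) = -138*(-42/(-5 + 13608)) - 105/116 = -138/((1/2)*(-1/21)*13603) - 105/116 = -138/(-13603/42) - 105/116 = -138*(-42/13603) - 105/116 = 5796/13603 - 105/116 = -755979/1577948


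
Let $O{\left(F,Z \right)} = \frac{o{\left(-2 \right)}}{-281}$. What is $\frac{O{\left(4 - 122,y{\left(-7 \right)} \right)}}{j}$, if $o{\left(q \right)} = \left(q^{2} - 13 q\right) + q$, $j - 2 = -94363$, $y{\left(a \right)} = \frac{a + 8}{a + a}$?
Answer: $\frac{28}{26515441} \approx 1.056 \cdot 10^{-6}$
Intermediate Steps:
$y{\left(a \right)} = \frac{8 + a}{2 a}$
$j = -94361$ ($j = 2 - 94363 = -94361$)
$o{\left(q \right)} = q^{2} - 12 q$
$O{\left(F,Z \right)} = - \frac{28}{281}$ ($O{\left(F,Z \right)} = \frac{\left(-2\right) \left(-12 - 2\right)}{-281} = \left(-2\right) \left(-14\right) \left(- \frac{1}{281}\right) = 28 \left(- \frac{1}{281}\right) = - \frac{28}{281}$)
$\frac{O{\left(4 - 122,y{\left(-7 \right)} \right)}}{j} = - \frac{28}{281 \left(-94361\right)} = \left(- \frac{28}{281}\right) \left(- \frac{1}{94361}\right) = \frac{28}{26515441}$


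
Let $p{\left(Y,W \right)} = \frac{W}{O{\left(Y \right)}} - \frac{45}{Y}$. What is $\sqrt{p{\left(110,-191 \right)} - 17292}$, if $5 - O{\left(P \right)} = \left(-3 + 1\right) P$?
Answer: $\frac{i \sqrt{1883235794}}{330} \approx 131.5 i$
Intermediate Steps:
$O{\left(P \right)} = 5 + 2 P$ ($O{\left(P \right)} = 5 - \left(-3 + 1\right) P = 5 - - 2 P = 5 + 2 P$)
$p{\left(Y,W \right)} = - \frac{45}{Y} + \frac{W}{5 + 2 Y}$ ($p{\left(Y,W \right)} = \frac{W}{5 + 2 Y} - \frac{45}{Y} = - \frac{45}{Y} + \frac{W}{5 + 2 Y}$)
$\sqrt{p{\left(110,-191 \right)} - 17292} = \sqrt{\frac{-225 - 9900 - 21010}{110 \left(5 + 2 \cdot 110\right)} - 17292} = \sqrt{\frac{-225 - 9900 - 21010}{110 \left(5 + 220\right)} - 17292} = \sqrt{\frac{1}{110} \cdot \frac{1}{225} \left(-31135\right) - 17292} = \sqrt{- \frac{6227}{4950} - 17292} = \sqrt{- \frac{85601627}{4950}} = \frac{i \sqrt{1883235794}}{330}$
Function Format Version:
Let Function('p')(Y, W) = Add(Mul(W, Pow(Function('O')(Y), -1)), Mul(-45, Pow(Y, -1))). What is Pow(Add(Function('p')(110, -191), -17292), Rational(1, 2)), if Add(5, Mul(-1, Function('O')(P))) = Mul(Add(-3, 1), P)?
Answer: Mul(Rational(1, 330), I, Pow(1883235794, Rational(1, 2))) ≈ Mul(131.50, I)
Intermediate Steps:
Function('O')(P) = Add(5, Mul(2, P)) (Function('O')(P) = Add(5, Mul(-1, Mul(Add(-3, 1), P))) = Add(5, Mul(-1, Mul(-2, P))) = Add(5, Mul(2, P)))
Function('p')(Y, W) = Add(Mul(-45, Pow(Y, -1)), Mul(W, Pow(Add(5, Mul(2, Y)), -1))) (Function('p')(Y, W) = Add(Mul(W, Pow(Add(5, Mul(2, Y)), -1)), Mul(-45, Pow(Y, -1))) = Add(Mul(-45, Pow(Y, -1)), Mul(W, Pow(Add(5, Mul(2, Y)), -1))))
Pow(Add(Function('p')(110, -191), -17292), Rational(1, 2)) = Pow(Add(Mul(Pow(110, -1), Pow(Add(5, Mul(2, 110)), -1), Add(-225, Mul(-90, 110), Mul(-191, 110))), -17292), Rational(1, 2)) = Pow(Add(Mul(Rational(1, 110), Pow(Add(5, 220), -1), Add(-225, -9900, -21010)), -17292), Rational(1, 2)) = Pow(Add(Mul(Rational(1, 110), Pow(225, -1), -31135), -17292), Rational(1, 2)) = Pow(Add(Mul(Rational(1, 110), Rational(1, 225), -31135), -17292), Rational(1, 2)) = Pow(Add(Rational(-6227, 4950), -17292), Rational(1, 2)) = Pow(Rational(-85601627, 4950), Rational(1, 2)) = Mul(Rational(1, 330), I, Pow(1883235794, Rational(1, 2)))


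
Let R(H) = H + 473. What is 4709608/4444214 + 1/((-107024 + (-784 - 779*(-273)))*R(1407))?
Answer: 464214100377787/438054885676440 ≈ 1.0597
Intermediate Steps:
R(H) = 473 + H
4709608/4444214 + 1/((-107024 + (-784 - 779*(-273)))*R(1407)) = 4709608/4444214 + 1/((-107024 + (-784 - 779*(-273)))*(473 + 1407)) = 4709608*(1/4444214) + 1/((-107024 + (-784 + 212667))*1880) = 2354804/2222107 + (1/1880)/(-107024 + 211883) = 2354804/2222107 + (1/1880)/104859 = 2354804/2222107 + (1/104859)*(1/1880) = 2354804/2222107 + 1/197134920 = 464214100377787/438054885676440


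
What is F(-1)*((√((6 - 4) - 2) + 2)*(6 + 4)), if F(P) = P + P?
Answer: -40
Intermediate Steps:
F(P) = 2*P
F(-1)*((√((6 - 4) - 2) + 2)*(6 + 4)) = (2*(-1))*((√((6 - 4) - 2) + 2)*(6 + 4)) = -2*(√(2 - 2) + 2)*10 = -2*(√0 + 2)*10 = -2*(0 + 2)*10 = -4*10 = -2*20 = -40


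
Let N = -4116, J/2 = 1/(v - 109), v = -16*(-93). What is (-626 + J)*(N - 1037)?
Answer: 4448337556/1379 ≈ 3.2258e+6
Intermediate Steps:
v = 1488
J = 2/1379 (J = 2/(1488 - 109) = 2/1379 ≈ 0.0014503)
(-626 + J)*(N - 1037) = (-626 + 2/1379)*(-4116 - 1037) = -863252/1379*(-5153) = 4448337556/1379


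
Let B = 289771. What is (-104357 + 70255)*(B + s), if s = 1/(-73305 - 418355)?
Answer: -2429235676905809/245830 ≈ -9.8818e+9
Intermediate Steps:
s = -1/491660 (s = 1/(-491660) = -1/491660 ≈ -2.0339e-6)
(-104357 + 70255)*(B + s) = (-104357 + 70255)*(289771 - 1/491660) = -34102*142468809859/491660 = -2429235676905809/245830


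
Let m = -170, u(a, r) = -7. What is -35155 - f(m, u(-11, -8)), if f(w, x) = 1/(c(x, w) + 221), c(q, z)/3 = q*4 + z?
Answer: -13112814/373 ≈ -35155.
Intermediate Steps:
c(q, z) = 3*z + 12*q (c(q, z) = 3*(q*4 + z) = 3*(4*q + z) = 3*(z + 4*q) = 3*z + 12*q)
f(w, x) = 1/(221 + 3*w + 12*x) (f(w, x) = 1/((3*w + 12*x) + 221) = 1/(221 + 3*w + 12*x))
-35155 - f(m, u(-11, -8)) = -35155 - 1/(221 + 3*(-170) + 12*(-7)) = -35155 - 1/(221 - 510 - 84) = -35155 - 1/(-373) = -35155 - 1*(-1/373) = -35155 + 1/373 = -13112814/373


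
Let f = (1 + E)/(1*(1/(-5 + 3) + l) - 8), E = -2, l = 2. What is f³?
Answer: 8/2197 ≈ 0.0036413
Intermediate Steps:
f = 2/13 (f = (1 - 2)/(1*(1/(-5 + 3) + 2) - 8) = -1/(1*(1/(-2) + 2) - 8) = -1/(1*(-½ + 2) - 8) = -1/(1*(3/2) - 8) = -1/(3/2 - 8) = -1/(-13/2) = -1*(-2/13) = 2/13 ≈ 0.15385)
f³ = (2/13)³ = 8/2197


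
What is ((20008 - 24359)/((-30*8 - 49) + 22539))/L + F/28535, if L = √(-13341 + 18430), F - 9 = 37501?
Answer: 7502/5707 - 4351*√5089/113230250 ≈ 1.3118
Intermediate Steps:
F = 37510 (F = 9 + 37501 = 37510)
L = √5089 ≈ 71.337
((20008 - 24359)/((-30*8 - 49) + 22539))/L + F/28535 = ((20008 - 24359)/((-30*8 - 49) + 22539))/(√5089) + 37510/28535 = (-4351/((-240 - 49) + 22539))*(√5089/5089) + 37510*(1/28535) = (-4351/(-289 + 22539))*(√5089/5089) + 7502/5707 = (-4351/22250)*(√5089/5089) + 7502/5707 = (-4351*1/22250)*(√5089/5089) + 7502/5707 = -4351*√5089/113230250 + 7502/5707 = 7502/5707 - 4351*√5089/113230250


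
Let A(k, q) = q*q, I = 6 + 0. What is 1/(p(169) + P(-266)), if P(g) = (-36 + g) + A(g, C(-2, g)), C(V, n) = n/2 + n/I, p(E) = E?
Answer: 9/281827 ≈ 3.1934e-5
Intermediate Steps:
I = 6
C(V, n) = 2*n/3 (C(V, n) = n/2 + n/6 = 2*n/3)
A(k, q) = q**2
P(g) = -36 + g + 4*g**2/9 (P(g) = (-36 + g) + (2*g/3)**2 = (-36 + g) + 4*g**2/9 = -36 + g + 4*g**2/9)
1/(p(169) + P(-266)) = 1/(169 + (-36 - 266 + (4/9)*(-266)**2)) = 1/(169 + (-36 - 266 + (4/9)*70756)) = 1/(169 + (-36 - 266 + 283024/9)) = 1/(169 + 280306/9) = 1/(281827/9) = 9/281827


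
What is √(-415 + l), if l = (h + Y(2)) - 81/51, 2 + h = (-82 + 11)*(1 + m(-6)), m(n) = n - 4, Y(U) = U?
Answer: √64277/17 ≈ 14.913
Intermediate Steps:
m(n) = -4 + n
h = 637 (h = -2 + (-82 + 11)*(1 + (-4 - 6)) = -2 - 71*(1 - 10) = -2 - 71*(-9) = -2 + 639 = 637)
l = 10836/17 (l = (637 + 2) - 81/51 = 639 - 81*1/51 = 639 - 27/17 = 10836/17 ≈ 637.41)
√(-415 + l) = √(-415 + 10836/17) = √(3781/17) = √64277/17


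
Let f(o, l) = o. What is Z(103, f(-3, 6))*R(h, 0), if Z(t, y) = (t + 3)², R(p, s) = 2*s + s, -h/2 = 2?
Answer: 0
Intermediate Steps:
h = -4 (h = -2*2 = -4)
R(p, s) = 3*s
Z(t, y) = (3 + t)²
Z(103, f(-3, 6))*R(h, 0) = (3 + 103)²*(3*0) = 106²*0 = 11236*0 = 0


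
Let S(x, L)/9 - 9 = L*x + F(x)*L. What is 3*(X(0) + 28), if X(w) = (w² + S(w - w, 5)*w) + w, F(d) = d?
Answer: 84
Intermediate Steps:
S(x, L) = 81 + 18*L*x (S(x, L) = 81 + 9*(L*x + x*L) = 81 + 9*(L*x + L*x) = 81 + 9*(2*L*x) = 81 + 18*L*x)
X(w) = w² + 82*w (X(w) = (w² + (81 + 18*5*(w - w))*w) + w = (w² + (81 + 18*5*0)*w) + w = (w² + (81 + 0)*w) + w = (w² + 81*w) + w = w² + 82*w)
3*(X(0) + 28) = 3*(0*(82 + 0) + 28) = 3*(0*82 + 28) = 3*(0 + 28) = 3*28 = 84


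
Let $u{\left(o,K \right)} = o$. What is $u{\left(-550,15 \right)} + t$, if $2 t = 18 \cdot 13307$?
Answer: $119213$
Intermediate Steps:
$t = 119763$ ($t = \frac{18 \cdot 13307}{2} = \frac{1}{2} \cdot 239526 = 119763$)
$u{\left(-550,15 \right)} + t = -550 + 119763 = 119213$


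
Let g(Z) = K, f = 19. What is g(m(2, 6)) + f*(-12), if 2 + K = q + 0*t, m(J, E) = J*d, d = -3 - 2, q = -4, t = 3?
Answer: -234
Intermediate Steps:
d = -5
m(J, E) = -5*J (m(J, E) = J*(-5) = -5*J)
K = -6 (K = -2 + (-4 + 0*3) = -2 + (-4 + 0) = -2 - 4 = -6)
g(Z) = -6
g(m(2, 6)) + f*(-12) = -6 + 19*(-12) = -6 - 228 = -234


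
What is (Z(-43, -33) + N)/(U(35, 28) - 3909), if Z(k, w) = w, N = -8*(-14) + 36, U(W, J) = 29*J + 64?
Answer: -115/3033 ≈ -0.037916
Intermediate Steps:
U(W, J) = 64 + 29*J
N = 148 (N = 112 + 36 = 148)
(Z(-43, -33) + N)/(U(35, 28) - 3909) = (-33 + 148)/((64 + 29*28) - 3909) = 115/((64 + 812) - 3909) = 115/(876 - 3909) = 115/(-3033) = 115*(-1/3033) = -115/3033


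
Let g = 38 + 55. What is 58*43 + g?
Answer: 2587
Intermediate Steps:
g = 93
58*43 + g = 58*43 + 93 = 2494 + 93 = 2587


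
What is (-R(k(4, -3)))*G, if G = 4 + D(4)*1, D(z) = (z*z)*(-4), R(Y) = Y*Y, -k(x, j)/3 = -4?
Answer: 8640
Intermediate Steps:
k(x, j) = 12 (k(x, j) = -3*(-4) = 12)
R(Y) = Y²
D(z) = -4*z² (D(z) = z²*(-4) = -4*z²)
G = -60 (G = 4 - 4*4²*1 = 4 - 4*16*1 = 4 - 64*1 = 4 - 64 = -60)
(-R(k(4, -3)))*G = -1*12²*(-60) = -1*144*(-60) = -144*(-60) = 8640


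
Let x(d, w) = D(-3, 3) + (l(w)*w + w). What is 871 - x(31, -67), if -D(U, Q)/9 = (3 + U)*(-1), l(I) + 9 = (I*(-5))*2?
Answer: 45225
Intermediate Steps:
l(I) = -9 - 10*I (l(I) = -9 + (I*(-5))*2 = -9 - 5*I*2 = -9 - 10*I)
D(U, Q) = 27 + 9*U (D(U, Q) = -9*(3 + U)*(-1) = -9*(-3 - U) = 27 + 9*U)
x(d, w) = w + w*(-9 - 10*w) (x(d, w) = (27 + 9*(-3)) + ((-9 - 10*w)*w + w) = (27 - 27) + (w*(-9 - 10*w) + w) = 0 + (w + w*(-9 - 10*w)) = w + w*(-9 - 10*w))
871 - x(31, -67) = 871 - (-67)*(-8 - 10*(-67)) = 871 - (-67)*(-8 + 670) = 871 - (-67)*662 = 871 - 1*(-44354) = 871 + 44354 = 45225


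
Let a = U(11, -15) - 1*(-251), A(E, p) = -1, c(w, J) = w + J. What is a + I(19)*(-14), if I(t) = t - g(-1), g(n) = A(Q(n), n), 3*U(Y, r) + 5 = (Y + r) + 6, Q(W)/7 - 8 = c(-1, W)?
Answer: -30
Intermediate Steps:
c(w, J) = J + w
Q(W) = 49 + 7*W (Q(W) = 56 + 7*(W - 1) = 56 + 7*(-1 + W) = 56 + (-7 + 7*W) = 49 + 7*W)
U(Y, r) = ⅓ + Y/3 + r/3 (U(Y, r) = -5/3 + ((Y + r) + 6)/3 = -5/3 + (6 + Y + r)/3 = -5/3 + (2 + Y/3 + r/3) = ⅓ + Y/3 + r/3)
g(n) = -1
I(t) = 1 + t (I(t) = t - 1*(-1) = t + 1 = 1 + t)
a = 250 (a = (⅓ + (⅓)*11 + (⅓)*(-15)) - 1*(-251) = (⅓ + 11/3 - 5) + 251 = -1 + 251 = 250)
a + I(19)*(-14) = 250 + (1 + 19)*(-14) = 250 + 20*(-14) = 250 - 280 = -30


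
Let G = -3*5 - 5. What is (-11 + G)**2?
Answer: 961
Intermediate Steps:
G = -20 (G = -15 - 5 = -20)
(-11 + G)**2 = (-11 - 20)**2 = (-31)**2 = 961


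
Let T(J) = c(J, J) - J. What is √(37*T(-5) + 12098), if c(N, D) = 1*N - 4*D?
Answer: 7*√262 ≈ 113.30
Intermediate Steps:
c(N, D) = N - 4*D
T(J) = -4*J (T(J) = (J - 4*J) - J = -3*J - J = -4*J)
√(37*T(-5) + 12098) = √(37*(-4*(-5)) + 12098) = √(37*20 + 12098) = √(740 + 12098) = √12838 = 7*√262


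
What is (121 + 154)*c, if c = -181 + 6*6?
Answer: -39875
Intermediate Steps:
c = -145 (c = -181 + 36 = -145)
(121 + 154)*c = (121 + 154)*(-145) = 275*(-145) = -39875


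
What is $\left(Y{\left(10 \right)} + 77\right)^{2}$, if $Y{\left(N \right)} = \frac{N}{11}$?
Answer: $\frac{734449}{121} \approx 6069.8$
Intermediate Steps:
$Y{\left(N \right)} = \frac{N}{11}$ ($Y{\left(N \right)} = N \frac{1}{11} = \frac{N}{11}$)
$\left(Y{\left(10 \right)} + 77\right)^{2} = \left(\frac{1}{11} \cdot 10 + 77\right)^{2} = \left(\frac{10}{11} + 77\right)^{2} = \left(\frac{857}{11}\right)^{2} = \frac{734449}{121}$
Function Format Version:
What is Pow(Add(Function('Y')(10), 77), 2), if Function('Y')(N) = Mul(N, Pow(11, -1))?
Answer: Rational(734449, 121) ≈ 6069.8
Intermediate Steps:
Function('Y')(N) = Mul(Rational(1, 11), N) (Function('Y')(N) = Mul(N, Rational(1, 11)) = Mul(Rational(1, 11), N))
Pow(Add(Function('Y')(10), 77), 2) = Pow(Add(Mul(Rational(1, 11), 10), 77), 2) = Pow(Add(Rational(10, 11), 77), 2) = Pow(Rational(857, 11), 2) = Rational(734449, 121)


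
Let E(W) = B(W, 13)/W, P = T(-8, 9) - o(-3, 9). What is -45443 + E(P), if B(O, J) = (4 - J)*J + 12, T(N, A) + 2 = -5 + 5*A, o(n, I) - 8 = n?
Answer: -499908/11 ≈ -45446.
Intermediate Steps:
o(n, I) = 8 + n
T(N, A) = -7 + 5*A (T(N, A) = -2 + (-5 + 5*A) = -7 + 5*A)
B(O, J) = 12 + J*(4 - J) (B(O, J) = J*(4 - J) + 12 = 12 + J*(4 - J))
P = 33 (P = (-7 + 5*9) - (8 - 3) = (-7 + 45) - 1*5 = 38 - 5 = 33)
E(W) = -105/W (E(W) = (12 - 1*13² + 4*13)/W = (12 - 1*169 + 52)/W = (12 - 169 + 52)/W = -105/W)
-45443 + E(P) = -45443 - 105/33 = -45443 - 105*1/33 = -45443 - 35/11 = -499908/11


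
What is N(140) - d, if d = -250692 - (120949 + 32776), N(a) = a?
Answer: 404557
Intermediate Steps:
d = -404417 (d = -250692 - 1*153725 = -250692 - 153725 = -404417)
N(140) - d = 140 - 1*(-404417) = 140 + 404417 = 404557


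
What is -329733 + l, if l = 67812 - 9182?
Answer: -271103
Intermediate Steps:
l = 58630
-329733 + l = -329733 + 58630 = -271103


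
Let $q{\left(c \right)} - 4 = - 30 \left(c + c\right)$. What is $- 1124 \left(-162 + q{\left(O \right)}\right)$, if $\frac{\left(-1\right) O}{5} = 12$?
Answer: $-3868808$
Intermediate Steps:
$O = -60$ ($O = \left(-5\right) 12 = -60$)
$q{\left(c \right)} = 4 - 60 c$ ($q{\left(c \right)} = 4 - 30 \left(c + c\right) = 4 - 30 \cdot 2 c = 4 - 60 c$)
$- 1124 \left(-162 + q{\left(O \right)}\right) = - 1124 \left(-162 + \left(4 - -3600\right)\right) = - 1124 \left(-162 + \left(4 + 3600\right)\right) = - 1124 \left(-162 + 3604\right) = \left(-1124\right) 3442 = -3868808$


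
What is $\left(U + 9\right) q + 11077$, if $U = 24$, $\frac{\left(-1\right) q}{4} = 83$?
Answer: $121$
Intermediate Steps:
$q = -332$ ($q = \left(-4\right) 83 = -332$)
$\left(U + 9\right) q + 11077 = \left(24 + 9\right) \left(-332\right) + 11077 = 33 \left(-332\right) + 11077 = -10956 + 11077 = 121$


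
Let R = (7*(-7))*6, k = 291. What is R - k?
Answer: -585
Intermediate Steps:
R = -294 (R = -49*6 = -294)
R - k = -294 - 1*291 = -294 - 291 = -585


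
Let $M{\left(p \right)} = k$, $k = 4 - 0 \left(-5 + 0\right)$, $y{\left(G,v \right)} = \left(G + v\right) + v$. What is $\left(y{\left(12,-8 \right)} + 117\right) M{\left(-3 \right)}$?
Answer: $452$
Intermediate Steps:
$y{\left(G,v \right)} = G + 2 v$
$k = 4$ ($k = 4 - 0 \left(-5\right) = 4 - 0 = 4 + 0 = 4$)
$M{\left(p \right)} = 4$
$\left(y{\left(12,-8 \right)} + 117\right) M{\left(-3 \right)} = \left(\left(12 + 2 \left(-8\right)\right) + 117\right) 4 = \left(\left(12 - 16\right) + 117\right) 4 = \left(-4 + 117\right) 4 = 113 \cdot 4 = 452$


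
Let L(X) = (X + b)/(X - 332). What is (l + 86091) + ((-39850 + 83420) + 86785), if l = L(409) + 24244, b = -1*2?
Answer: 1684867/7 ≈ 2.4070e+5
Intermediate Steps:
b = -2
L(X) = (-2 + X)/(-332 + X) (L(X) = (X - 2)/(X - 332) = (-2 + X)/(-332 + X))
l = 169745/7 (l = (-2 + 409)/(-332 + 409) + 24244 = 407/77 + 24244 = (1/77)*407 + 24244 = 37/7 + 24244 = 169745/7 ≈ 24249.)
(l + 86091) + ((-39850 + 83420) + 86785) = (169745/7 + 86091) + ((-39850 + 83420) + 86785) = 772382/7 + (43570 + 86785) = 772382/7 + 130355 = 1684867/7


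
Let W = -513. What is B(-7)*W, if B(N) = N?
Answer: 3591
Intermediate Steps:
B(-7)*W = -7*(-513) = 3591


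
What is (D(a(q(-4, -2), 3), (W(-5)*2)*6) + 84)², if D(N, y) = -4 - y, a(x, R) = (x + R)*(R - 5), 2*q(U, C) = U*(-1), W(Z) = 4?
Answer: 1024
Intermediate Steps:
q(U, C) = -U/2 (q(U, C) = (U*(-1))/2 = (-U)/2 = -U/2)
a(x, R) = (-5 + R)*(R + x) (a(x, R) = (R + x)*(-5 + R) = (-5 + R)*(R + x))
(D(a(q(-4, -2), 3), (W(-5)*2)*6) + 84)² = ((-4 - 4*2*6) + 84)² = ((-4 - 8*6) + 84)² = ((-4 - 1*48) + 84)² = ((-4 - 48) + 84)² = (-52 + 84)² = 32² = 1024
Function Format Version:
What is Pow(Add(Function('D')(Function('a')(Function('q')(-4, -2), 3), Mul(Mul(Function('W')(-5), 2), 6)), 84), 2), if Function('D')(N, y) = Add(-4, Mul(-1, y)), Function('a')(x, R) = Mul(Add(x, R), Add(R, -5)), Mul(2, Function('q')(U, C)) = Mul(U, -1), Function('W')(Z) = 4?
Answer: 1024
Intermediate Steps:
Function('q')(U, C) = Mul(Rational(-1, 2), U) (Function('q')(U, C) = Mul(Rational(1, 2), Mul(U, -1)) = Mul(Rational(1, 2), Mul(-1, U)) = Mul(Rational(-1, 2), U))
Function('a')(x, R) = Mul(Add(-5, R), Add(R, x)) (Function('a')(x, R) = Mul(Add(R, x), Add(-5, R)) = Mul(Add(-5, R), Add(R, x)))
Pow(Add(Function('D')(Function('a')(Function('q')(-4, -2), 3), Mul(Mul(Function('W')(-5), 2), 6)), 84), 2) = Pow(Add(Add(-4, Mul(-1, Mul(Mul(4, 2), 6))), 84), 2) = Pow(Add(Add(-4, Mul(-1, Mul(8, 6))), 84), 2) = Pow(Add(Add(-4, Mul(-1, 48)), 84), 2) = Pow(Add(Add(-4, -48), 84), 2) = Pow(Add(-52, 84), 2) = Pow(32, 2) = 1024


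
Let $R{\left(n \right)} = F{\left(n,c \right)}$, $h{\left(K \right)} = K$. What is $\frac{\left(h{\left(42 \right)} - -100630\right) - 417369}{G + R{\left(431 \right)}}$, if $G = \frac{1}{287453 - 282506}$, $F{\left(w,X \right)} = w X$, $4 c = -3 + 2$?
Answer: $\frac{6266800236}{2132153} \approx 2939.2$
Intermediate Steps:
$c = - \frac{1}{4}$ ($c = \frac{-3 + 2}{4} = \frac{1}{4} \left(-1\right) = - \frac{1}{4} \approx -0.25$)
$F{\left(w,X \right)} = X w$
$R{\left(n \right)} = - \frac{n}{4}$
$G = \frac{1}{4947} \approx 0.00020214$
$\frac{\left(h{\left(42 \right)} - -100630\right) - 417369}{G + R{\left(431 \right)}} = \frac{\left(42 - -100630\right) - 417369}{\frac{1}{4947} - \frac{431}{4}} = \frac{\left(42 + 100630\right) - 417369}{\frac{1}{4947} - \frac{431}{4}} = \frac{100672 - 417369}{- \frac{2132153}{19788}} = \left(-316697\right) \left(- \frac{19788}{2132153}\right) = \frac{6266800236}{2132153}$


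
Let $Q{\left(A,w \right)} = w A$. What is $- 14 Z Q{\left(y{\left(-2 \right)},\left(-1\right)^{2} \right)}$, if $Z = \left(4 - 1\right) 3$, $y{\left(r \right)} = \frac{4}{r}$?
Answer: $252$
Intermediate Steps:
$Q{\left(A,w \right)} = A w$
$Z = 9$ ($Z = 3 \cdot 3 = 9$)
$- 14 Z Q{\left(y{\left(-2 \right)},\left(-1\right)^{2} \right)} = \left(-14\right) 9 \frac{4}{-2} \left(-1\right)^{2} = - 126 \cdot 4 \left(- \frac{1}{2}\right) 1 = - 126 \left(\left(-2\right) 1\right) = \left(-126\right) \left(-2\right) = 252$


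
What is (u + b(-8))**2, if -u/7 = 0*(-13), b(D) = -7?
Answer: 49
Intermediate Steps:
u = 0 (u = -0*(-13) = -7*0 = 0)
(u + b(-8))**2 = (0 - 7)**2 = (-7)**2 = 49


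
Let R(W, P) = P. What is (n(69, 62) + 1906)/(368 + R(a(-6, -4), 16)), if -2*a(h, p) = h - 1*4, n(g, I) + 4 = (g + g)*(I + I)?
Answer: 3169/64 ≈ 49.516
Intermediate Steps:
n(g, I) = -4 + 4*I*g (n(g, I) = -4 + (g + g)*(I + I) = -4 + (2*g)*(2*I) = -4 + 4*I*g)
a(h, p) = 2 - h/2 (a(h, p) = -(h - 1*4)/2 = -(h - 4)/2 = -(-4 + h)/2 = 2 - h/2)
(n(69, 62) + 1906)/(368 + R(a(-6, -4), 16)) = ((-4 + 4*62*69) + 1906)/(368 + 16) = ((-4 + 17112) + 1906)/384 = (17108 + 1906)*(1/384) = 19014*(1/384) = 3169/64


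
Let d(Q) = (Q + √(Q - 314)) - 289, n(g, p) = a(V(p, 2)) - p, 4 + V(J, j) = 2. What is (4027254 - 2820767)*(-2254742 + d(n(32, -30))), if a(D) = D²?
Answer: -2720624565539 + 2412974*I*√70 ≈ -2.7206e+12 + 2.0188e+7*I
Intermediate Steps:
V(J, j) = -2 (V(J, j) = -4 + 2 = -2)
n(g, p) = 4 - p (n(g, p) = (-2)² - p = 4 - p)
d(Q) = -289 + Q + √(-314 + Q) (d(Q) = (Q + √(-314 + Q)) - 289 = -289 + Q + √(-314 + Q))
(4027254 - 2820767)*(-2254742 + d(n(32, -30))) = (4027254 - 2820767)*(-2254742 + (-289 + (4 - 1*(-30)) + √(-314 + (4 - 1*(-30))))) = 1206487*(-2254742 + (-289 + (4 + 30) + √(-314 + (4 + 30)))) = 1206487*(-2254742 + (-289 + 34 + √(-314 + 34))) = 1206487*(-2254742 + (-289 + 34 + √(-280))) = 1206487*(-2254742 + (-289 + 34 + 2*I*√70)) = 1206487*(-2254742 + (-255 + 2*I*√70)) = 1206487*(-2254997 + 2*I*√70) = -2720624565539 + 2412974*I*√70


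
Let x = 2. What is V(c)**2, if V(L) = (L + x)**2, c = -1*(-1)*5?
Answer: 2401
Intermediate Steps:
c = 5 (c = 1*5 = 5)
V(L) = (2 + L)**2 (V(L) = (L + 2)**2 = (2 + L)**2)
V(c)**2 = ((2 + 5)**2)**2 = (7**2)**2 = 49**2 = 2401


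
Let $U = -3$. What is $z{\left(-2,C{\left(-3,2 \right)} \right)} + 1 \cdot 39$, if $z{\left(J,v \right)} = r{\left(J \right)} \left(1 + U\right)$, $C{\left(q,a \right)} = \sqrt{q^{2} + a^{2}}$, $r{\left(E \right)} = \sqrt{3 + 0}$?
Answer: $39 - 2 \sqrt{3} \approx 35.536$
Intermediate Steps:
$r{\left(E \right)} = \sqrt{3}$
$C{\left(q,a \right)} = \sqrt{a^{2} + q^{2}}$
$z{\left(J,v \right)} = - 2 \sqrt{3}$ ($z{\left(J,v \right)} = \sqrt{3} \left(1 - 3\right) = \sqrt{3} \left(-2\right) = - 2 \sqrt{3}$)
$z{\left(-2,C{\left(-3,2 \right)} \right)} + 1 \cdot 39 = - 2 \sqrt{3} + 1 \cdot 39 = - 2 \sqrt{3} + 39 = 39 - 2 \sqrt{3}$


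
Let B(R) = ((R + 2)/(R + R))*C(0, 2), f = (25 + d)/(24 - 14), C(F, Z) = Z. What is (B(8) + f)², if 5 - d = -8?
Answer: 10201/400 ≈ 25.503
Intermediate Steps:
d = 13 (d = 5 - 1*(-8) = 5 + 8 = 13)
f = 19/5 (f = (25 + 13)/(24 - 14) = 38/10 = 38*(⅒) = 19/5 ≈ 3.8000)
B(R) = (2 + R)/R (B(R) = ((R + 2)/(R + R))*2 = ((2 + R)/((2*R)))*2 = ((2 + R)*(1/(2*R)))*2 = ((2 + R)/(2*R))*2 = (2 + R)/R)
(B(8) + f)² = ((2 + 8)/8 + 19/5)² = ((⅛)*10 + 19/5)² = (5/4 + 19/5)² = (101/20)² = 10201/400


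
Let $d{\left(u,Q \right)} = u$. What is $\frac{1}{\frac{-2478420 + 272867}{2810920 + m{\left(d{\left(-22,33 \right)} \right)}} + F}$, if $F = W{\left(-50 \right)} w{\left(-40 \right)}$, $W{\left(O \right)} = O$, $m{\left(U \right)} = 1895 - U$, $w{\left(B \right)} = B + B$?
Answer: $\frac{2812837}{11249142447} \approx 0.00025005$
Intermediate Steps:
$w{\left(B \right)} = 2 B$
$F = 4000$ ($F = - 50 \cdot 2 \left(-40\right) = \left(-50\right) \left(-80\right) = 4000$)
$\frac{1}{\frac{-2478420 + 272867}{2810920 + m{\left(d{\left(-22,33 \right)} \right)}} + F} = \frac{1}{\frac{-2478420 + 272867}{2810920 + \left(1895 - -22\right)} + 4000} = \frac{1}{- \frac{2205553}{2810920 + \left(1895 + 22\right)} + 4000} = \frac{1}{- \frac{2205553}{2810920 + 1917} + 4000} = \frac{1}{- \frac{2205553}{2812837} + 4000} = \frac{1}{\frac{11249142447}{2812837}} = \frac{2812837}{11249142447}$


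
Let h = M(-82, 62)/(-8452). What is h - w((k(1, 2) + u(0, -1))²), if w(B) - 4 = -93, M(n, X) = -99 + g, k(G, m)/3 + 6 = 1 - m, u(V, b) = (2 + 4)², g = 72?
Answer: 752255/8452 ≈ 89.003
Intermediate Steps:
u(V, b) = 36 (u(V, b) = 6² = 36)
k(G, m) = -15 - 3*m (k(G, m) = -18 + 3*(1 - m) = -18 + (3 - 3*m) = -15 - 3*m)
M(n, X) = -27 (M(n, X) = -99 + 72 = -27)
h = 27/8452 (h = -27/(-8452) = -27*(-1/8452) = 27/8452 ≈ 0.0031945)
w(B) = -89 (w(B) = 4 - 93 = -89)
h - w((k(1, 2) + u(0, -1))²) = 27/8452 - 1*(-89) = 27/8452 + 89 = 752255/8452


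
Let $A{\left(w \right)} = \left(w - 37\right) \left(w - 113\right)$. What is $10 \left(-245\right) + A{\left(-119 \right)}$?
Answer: $33742$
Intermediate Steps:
$A{\left(w \right)} = \left(-113 + w\right) \left(-37 + w\right)$ ($A{\left(w \right)} = \left(-37 + w\right) \left(-113 + w\right) = \left(-113 + w\right) \left(-37 + w\right)$)
$10 \left(-245\right) + A{\left(-119 \right)} = 10 \left(-245\right) + \left(4181 + \left(-119\right)^{2} - -17850\right) = -2450 + \left(4181 + 14161 + 17850\right) = -2450 + 36192 = 33742$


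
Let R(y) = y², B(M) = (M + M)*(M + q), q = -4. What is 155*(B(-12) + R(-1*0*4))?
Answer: 59520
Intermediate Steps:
B(M) = 2*M*(-4 + M) (B(M) = (M + M)*(M - 4) = (2*M)*(-4 + M) = 2*M*(-4 + M))
155*(B(-12) + R(-1*0*4)) = 155*(2*(-12)*(-4 - 12) + (-1*0*4)²) = 155*(2*(-12)*(-16) + (0*4)²) = 155*(384 + 0²) = 155*(384 + 0) = 155*384 = 59520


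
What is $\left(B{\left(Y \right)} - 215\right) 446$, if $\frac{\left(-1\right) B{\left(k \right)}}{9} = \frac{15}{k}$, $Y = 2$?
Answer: $-125995$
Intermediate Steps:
$B{\left(k \right)} = - \frac{135}{k}$ ($B{\left(k \right)} = - 9 \frac{15}{k} = - \frac{135}{k}$)
$\left(B{\left(Y \right)} - 215\right) 446 = \left(- \frac{135}{2} - 215\right) 446 = \left(- \frac{565}{2}\right) 446 = -125995$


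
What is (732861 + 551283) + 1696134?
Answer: 2980278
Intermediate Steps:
(732861 + 551283) + 1696134 = 1284144 + 1696134 = 2980278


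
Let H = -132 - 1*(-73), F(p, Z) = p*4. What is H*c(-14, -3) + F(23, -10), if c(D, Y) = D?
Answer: 918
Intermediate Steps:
F(p, Z) = 4*p
H = -59 (H = -132 + 73 = -59)
H*c(-14, -3) + F(23, -10) = -59*(-14) + 4*23 = 826 + 92 = 918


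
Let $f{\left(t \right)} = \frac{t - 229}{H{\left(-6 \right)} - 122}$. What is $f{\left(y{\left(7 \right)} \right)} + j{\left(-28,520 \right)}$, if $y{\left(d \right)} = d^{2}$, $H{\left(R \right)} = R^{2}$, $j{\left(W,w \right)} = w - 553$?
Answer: $- \frac{1329}{43} \approx -30.907$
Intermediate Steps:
$j{\left(W,w \right)} = -553 + w$
$f{\left(t \right)} = \frac{229}{86} - \frac{t}{86}$ ($f{\left(t \right)} = \frac{t - 229}{\left(-6\right)^{2} - 122} = \frac{-229 + t}{36 - 122} = \frac{-229 + t}{-86} = \left(-229 + t\right) \left(- \frac{1}{86}\right) = \frac{229}{86} - \frac{t}{86}$)
$f{\left(y{\left(7 \right)} \right)} + j{\left(-28,520 \right)} = \left(\frac{229}{86} - \frac{7^{2}}{86}\right) + \left(-553 + 520\right) = \left(\frac{229}{86} - \frac{49}{86}\right) - 33 = \frac{90}{43} - 33 = - \frac{1329}{43}$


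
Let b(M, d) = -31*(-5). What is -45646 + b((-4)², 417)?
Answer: -45491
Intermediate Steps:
b(M, d) = 155
-45646 + b((-4)², 417) = -45646 + 155 = -45491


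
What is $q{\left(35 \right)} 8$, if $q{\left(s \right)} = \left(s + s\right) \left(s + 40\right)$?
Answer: $42000$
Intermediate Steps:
$q{\left(s \right)} = 2 s \left(40 + s\right)$
$q{\left(35 \right)} 8 = 2 \cdot 35 \left(40 + 35\right) 8 = 2 \cdot 35 \cdot 75 \cdot 8 = 5250 \cdot 8 = 42000$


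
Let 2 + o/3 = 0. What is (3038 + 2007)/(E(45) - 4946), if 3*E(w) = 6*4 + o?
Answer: -1009/988 ≈ -1.0213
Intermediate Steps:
o = -6 (o = -6 + 3*0 = -6 + 0 = -6)
E(w) = 6 (E(w) = (6*4 - 6)/3 = (24 - 6)/3 = (⅓)*18 = 6)
(3038 + 2007)/(E(45) - 4946) = (3038 + 2007)/(6 - 4946) = 5045/(-4940) = 5045*(-1/4940) = -1009/988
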